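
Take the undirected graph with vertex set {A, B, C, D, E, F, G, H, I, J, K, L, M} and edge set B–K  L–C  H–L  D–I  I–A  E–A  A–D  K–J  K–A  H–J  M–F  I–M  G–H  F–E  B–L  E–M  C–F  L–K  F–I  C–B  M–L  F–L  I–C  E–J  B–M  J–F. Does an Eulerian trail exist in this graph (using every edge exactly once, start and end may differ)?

Degrees: A:4, B:4, C:4, D:2, E:4, F:6, G:1, H:3, I:5, J:4, K:4, L:6, M:5
Odd-degree vertices: G, H, I, M (4 total).
With 4 odd-degree vertices (more than two), no single trail can use every edge.

No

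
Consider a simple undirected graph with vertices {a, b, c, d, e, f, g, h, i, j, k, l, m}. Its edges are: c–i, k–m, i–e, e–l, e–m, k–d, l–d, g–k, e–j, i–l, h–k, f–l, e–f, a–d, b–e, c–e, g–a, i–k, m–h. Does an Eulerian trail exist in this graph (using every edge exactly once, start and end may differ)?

Degrees: a:2, b:1, c:2, d:3, e:7, f:2, g:2, h:2, i:4, j:1, k:5, l:4, m:3
Odd-degree vertices: b, d, e, j, k, m (6 total).
An Eulerian trail requires 0 or 2 odd-degree vertices; here there are 6.

No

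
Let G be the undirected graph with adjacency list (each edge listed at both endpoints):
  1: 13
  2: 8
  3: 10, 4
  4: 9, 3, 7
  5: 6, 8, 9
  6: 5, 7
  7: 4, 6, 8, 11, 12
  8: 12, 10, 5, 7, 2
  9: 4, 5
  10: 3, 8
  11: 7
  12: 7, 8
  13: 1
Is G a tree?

No

The graph has 13 vertices and 15 edges.
It splits into 2 components, so it cannot be a tree.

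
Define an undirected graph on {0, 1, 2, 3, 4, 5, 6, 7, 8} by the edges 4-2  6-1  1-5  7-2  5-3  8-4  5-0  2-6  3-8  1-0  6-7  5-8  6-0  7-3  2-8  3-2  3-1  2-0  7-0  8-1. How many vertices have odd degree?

Degrees: 0:5, 1:5, 2:6, 3:5, 4:2, 5:4, 6:4, 7:4, 8:5
Odd-degree vertices: 0, 1, 3, 8.

4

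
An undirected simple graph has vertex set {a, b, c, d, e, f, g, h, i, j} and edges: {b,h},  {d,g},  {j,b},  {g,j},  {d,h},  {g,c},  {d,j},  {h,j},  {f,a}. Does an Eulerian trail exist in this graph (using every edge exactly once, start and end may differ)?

No

Degrees: a:1, b:2, c:1, d:3, e:0, f:1, g:3, h:3, i:0, j:4
Odd-degree vertices: a, c, d, f, g, h (6 total).
With 6 odd-degree vertices (more than two), no single trail can use every edge.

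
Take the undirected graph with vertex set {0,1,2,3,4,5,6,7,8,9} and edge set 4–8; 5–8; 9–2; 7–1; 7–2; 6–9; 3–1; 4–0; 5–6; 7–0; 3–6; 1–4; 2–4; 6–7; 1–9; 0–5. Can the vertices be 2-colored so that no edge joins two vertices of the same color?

Yes

Partition the vertices as {3, 4, 5, 7, 9} vs {0, 1, 2, 6, 8}. Each listed edge has one endpoint in each part, so the graph is bipartite.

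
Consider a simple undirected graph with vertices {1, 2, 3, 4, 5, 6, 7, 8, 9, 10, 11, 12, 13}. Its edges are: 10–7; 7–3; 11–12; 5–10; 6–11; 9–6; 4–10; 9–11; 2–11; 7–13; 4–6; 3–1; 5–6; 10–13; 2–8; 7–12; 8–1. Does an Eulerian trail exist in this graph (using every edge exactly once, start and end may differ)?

Yes

Degrees: 1:2, 2:2, 3:2, 4:2, 5:2, 6:4, 7:4, 8:2, 9:2, 10:4, 11:4, 12:2, 13:2
Odd-degree vertices: none (0 total).
The non-isolated vertices are connected and exactly 0 have odd degree, so an Eulerian trail exists.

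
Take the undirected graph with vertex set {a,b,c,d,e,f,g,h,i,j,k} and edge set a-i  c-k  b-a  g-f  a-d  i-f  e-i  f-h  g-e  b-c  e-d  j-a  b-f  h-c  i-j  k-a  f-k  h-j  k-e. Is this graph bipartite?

No

a-j-i-a is an odd cycle (length 3), and a bipartite graph can contain only even cycles.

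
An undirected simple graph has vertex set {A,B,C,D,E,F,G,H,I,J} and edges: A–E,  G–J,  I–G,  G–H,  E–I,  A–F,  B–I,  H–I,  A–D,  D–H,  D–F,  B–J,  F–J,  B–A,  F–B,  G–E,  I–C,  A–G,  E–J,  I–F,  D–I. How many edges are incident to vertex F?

5

Neighbors of F: A, B, D, I, J.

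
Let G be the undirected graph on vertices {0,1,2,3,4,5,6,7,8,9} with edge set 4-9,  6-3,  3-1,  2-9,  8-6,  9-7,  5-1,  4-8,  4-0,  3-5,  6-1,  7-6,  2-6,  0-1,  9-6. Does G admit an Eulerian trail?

Yes

Degrees: 0:2, 1:4, 2:2, 3:3, 4:3, 5:2, 6:6, 7:2, 8:2, 9:4
Odd-degree vertices: 3, 4 (2 total).
With 2 odd-degree vertices and all edges in one connected piece, an Eulerian trail exists (from 3 to 4).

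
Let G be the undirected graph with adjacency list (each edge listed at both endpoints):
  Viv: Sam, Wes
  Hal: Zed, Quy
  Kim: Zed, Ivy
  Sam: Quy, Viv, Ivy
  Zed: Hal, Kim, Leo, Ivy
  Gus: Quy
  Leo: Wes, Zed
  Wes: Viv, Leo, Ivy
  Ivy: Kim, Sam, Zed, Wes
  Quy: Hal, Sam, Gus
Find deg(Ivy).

4

Neighbors of Ivy: Kim, Sam, Zed, Wes.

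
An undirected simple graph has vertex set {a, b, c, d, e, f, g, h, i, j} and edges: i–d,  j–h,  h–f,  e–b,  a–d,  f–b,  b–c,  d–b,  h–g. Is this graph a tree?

|V| = 10, |E| = 9.
It is connected with exactly 9 edges, hence acyclic — it is a tree.

Yes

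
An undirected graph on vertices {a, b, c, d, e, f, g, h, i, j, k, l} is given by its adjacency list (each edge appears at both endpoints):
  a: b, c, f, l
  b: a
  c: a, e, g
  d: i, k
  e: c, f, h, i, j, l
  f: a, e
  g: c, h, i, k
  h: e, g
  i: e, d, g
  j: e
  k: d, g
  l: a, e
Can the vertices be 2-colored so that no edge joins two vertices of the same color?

A valid 2-coloring puts {b, c, f, h, i, j, k, l} on one side and {a, d, e, g} on the other; every edge crosses between the two sides.

Yes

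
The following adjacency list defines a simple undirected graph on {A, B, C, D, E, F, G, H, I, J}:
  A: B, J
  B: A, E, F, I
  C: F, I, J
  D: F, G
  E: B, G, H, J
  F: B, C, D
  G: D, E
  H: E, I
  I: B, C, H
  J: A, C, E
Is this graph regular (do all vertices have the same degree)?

No

Degrees: A:2, B:4, C:3, D:2, E:4, F:3, G:2, H:2, I:3, J:3
Vertex A has degree 2 while B has degree 4, so the graph is not regular.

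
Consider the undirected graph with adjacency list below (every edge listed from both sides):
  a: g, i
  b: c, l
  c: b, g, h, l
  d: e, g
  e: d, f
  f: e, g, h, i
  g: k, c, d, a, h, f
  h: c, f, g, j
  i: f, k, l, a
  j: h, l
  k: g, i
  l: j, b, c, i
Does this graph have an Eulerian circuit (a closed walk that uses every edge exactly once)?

Yes

Degrees: a:2, b:2, c:4, d:2, e:2, f:4, g:6, h:4, i:4, j:2, k:2, l:4
All degrees are even and the non-isolated vertices are connected — an Eulerian circuit exists.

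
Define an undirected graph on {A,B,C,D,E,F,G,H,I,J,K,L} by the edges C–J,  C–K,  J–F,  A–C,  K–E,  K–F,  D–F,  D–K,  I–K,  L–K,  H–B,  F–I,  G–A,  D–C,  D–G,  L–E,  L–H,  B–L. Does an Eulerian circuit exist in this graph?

Yes

Degrees: A:2, B:2, C:4, D:4, E:2, F:4, G:2, H:2, I:2, J:2, K:6, L:4
All degrees are even and the non-isolated vertices are connected — an Eulerian circuit exists.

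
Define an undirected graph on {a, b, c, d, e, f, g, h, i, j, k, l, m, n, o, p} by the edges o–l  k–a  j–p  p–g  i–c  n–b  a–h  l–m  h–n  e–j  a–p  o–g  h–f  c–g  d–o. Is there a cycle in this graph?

The graph has 16 vertices, 15 edges, and 1 connected component.
Since 15 = 16 - 1, the graph is a forest and contains no cycle.

No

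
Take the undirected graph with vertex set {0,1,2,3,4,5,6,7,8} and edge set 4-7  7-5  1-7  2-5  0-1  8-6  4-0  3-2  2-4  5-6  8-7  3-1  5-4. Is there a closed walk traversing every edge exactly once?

No

Degrees: 0:2, 1:3, 2:3, 3:2, 4:4, 5:4, 6:2, 7:4, 8:2
Vertices with odd degree: 1, 2. An Eulerian circuit requires all degrees even.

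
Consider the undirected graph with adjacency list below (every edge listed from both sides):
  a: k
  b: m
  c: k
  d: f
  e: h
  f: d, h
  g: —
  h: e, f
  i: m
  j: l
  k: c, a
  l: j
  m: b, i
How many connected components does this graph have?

Component: {g}
Component: {j, l}
Component: {a, c, k}
Component: {b, i, m}
Component: {d, e, f, h}

5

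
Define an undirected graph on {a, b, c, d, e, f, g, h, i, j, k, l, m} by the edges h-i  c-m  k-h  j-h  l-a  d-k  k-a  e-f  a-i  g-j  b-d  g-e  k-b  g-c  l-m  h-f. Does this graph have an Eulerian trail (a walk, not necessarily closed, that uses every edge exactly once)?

Yes

Degrees: a:3, b:2, c:2, d:2, e:2, f:2, g:3, h:4, i:2, j:2, k:4, l:2, m:2
Odd-degree vertices: a, g (2 total).
With 2 odd-degree vertices and all edges in one connected piece, an Eulerian trail exists (from a to g).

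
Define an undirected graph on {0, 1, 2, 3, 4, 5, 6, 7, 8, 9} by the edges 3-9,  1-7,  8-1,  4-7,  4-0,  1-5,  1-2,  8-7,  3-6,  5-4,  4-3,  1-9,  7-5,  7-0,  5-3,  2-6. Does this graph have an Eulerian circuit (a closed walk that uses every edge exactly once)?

No

Degrees: 0:2, 1:5, 2:2, 3:4, 4:4, 5:4, 6:2, 7:5, 8:2, 9:2
1, 7 have odd degree; an Eulerian circuit needs every degree to be even, so none exists.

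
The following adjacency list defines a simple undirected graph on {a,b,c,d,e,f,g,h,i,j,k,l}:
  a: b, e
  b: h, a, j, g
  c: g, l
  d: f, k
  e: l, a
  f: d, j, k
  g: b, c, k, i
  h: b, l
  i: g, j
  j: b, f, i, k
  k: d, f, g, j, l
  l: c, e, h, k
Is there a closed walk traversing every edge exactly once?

No

Degrees: a:2, b:4, c:2, d:2, e:2, f:3, g:4, h:2, i:2, j:4, k:5, l:4
f, k have odd degree; an Eulerian circuit needs every degree to be even, so none exists.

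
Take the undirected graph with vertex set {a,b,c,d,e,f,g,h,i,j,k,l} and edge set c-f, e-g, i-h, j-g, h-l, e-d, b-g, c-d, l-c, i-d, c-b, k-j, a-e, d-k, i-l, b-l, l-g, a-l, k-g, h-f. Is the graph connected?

Starting from a and exploring outward reaches every vertex (a, l, e, c, b, h, g, i, d, f, k, j); the graph is connected.

Yes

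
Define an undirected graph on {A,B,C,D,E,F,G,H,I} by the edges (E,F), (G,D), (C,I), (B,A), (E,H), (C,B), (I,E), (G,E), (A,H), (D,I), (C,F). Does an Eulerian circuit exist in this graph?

Degrees: A:2, B:2, C:3, D:2, E:4, F:2, G:2, H:2, I:3
Vertices with odd degree: C, I. An Eulerian circuit requires all degrees even.

No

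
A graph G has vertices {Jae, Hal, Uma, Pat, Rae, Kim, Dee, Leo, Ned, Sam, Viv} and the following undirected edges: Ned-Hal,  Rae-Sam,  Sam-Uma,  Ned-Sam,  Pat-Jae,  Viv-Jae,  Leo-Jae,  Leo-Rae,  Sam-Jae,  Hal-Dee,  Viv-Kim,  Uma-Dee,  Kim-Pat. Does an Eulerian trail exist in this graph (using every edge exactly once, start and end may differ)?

Degrees: Jae:4, Hal:2, Uma:2, Pat:2, Rae:2, Kim:2, Dee:2, Leo:2, Ned:2, Sam:4, Viv:2
Odd-degree vertices: none (0 total).
With 0 odd-degree vertices and all edges in one connected piece, an Eulerian trail exists.

Yes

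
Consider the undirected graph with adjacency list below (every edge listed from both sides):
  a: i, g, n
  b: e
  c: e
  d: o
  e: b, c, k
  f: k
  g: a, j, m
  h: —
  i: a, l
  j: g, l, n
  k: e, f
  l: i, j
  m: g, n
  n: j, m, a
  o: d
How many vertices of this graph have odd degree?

Degrees: a:3, b:1, c:1, d:1, e:3, f:1, g:3, h:0, i:2, j:3, k:2, l:2, m:2, n:3, o:1
Odd-degree vertices: a, b, c, d, e, f, g, j, n, o.

10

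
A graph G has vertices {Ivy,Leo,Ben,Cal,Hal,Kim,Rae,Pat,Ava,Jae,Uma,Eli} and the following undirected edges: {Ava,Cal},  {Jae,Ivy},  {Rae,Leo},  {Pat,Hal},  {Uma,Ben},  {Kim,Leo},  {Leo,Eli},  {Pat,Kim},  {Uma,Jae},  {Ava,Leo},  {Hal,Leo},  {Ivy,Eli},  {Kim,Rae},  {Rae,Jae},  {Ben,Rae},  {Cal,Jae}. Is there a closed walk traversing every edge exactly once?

No

Degrees: Ivy:2, Leo:5, Ben:2, Cal:2, Hal:2, Kim:3, Rae:4, Pat:2, Ava:2, Jae:4, Uma:2, Eli:2
Vertices with odd degree: Leo, Kim. An Eulerian circuit requires all degrees even.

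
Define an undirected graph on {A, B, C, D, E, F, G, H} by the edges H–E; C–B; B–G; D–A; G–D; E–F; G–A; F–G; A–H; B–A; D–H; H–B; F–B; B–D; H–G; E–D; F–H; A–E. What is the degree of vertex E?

Neighbors of E: A, D, F, H.

4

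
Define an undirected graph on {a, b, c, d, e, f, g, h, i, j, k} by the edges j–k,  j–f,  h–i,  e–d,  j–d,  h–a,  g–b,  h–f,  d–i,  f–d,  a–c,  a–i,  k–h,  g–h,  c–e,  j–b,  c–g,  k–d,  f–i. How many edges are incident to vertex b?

2

Neighbors of b: g, j.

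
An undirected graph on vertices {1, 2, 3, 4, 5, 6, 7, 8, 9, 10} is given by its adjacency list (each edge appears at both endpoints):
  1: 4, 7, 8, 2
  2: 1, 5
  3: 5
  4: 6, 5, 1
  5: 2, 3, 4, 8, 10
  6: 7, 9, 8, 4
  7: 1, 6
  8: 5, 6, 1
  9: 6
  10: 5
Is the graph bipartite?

A valid 2-coloring puts {2, 3, 4, 7, 8, 9, 10} on one side and {1, 5, 6} on the other; every edge crosses between the two sides.

Yes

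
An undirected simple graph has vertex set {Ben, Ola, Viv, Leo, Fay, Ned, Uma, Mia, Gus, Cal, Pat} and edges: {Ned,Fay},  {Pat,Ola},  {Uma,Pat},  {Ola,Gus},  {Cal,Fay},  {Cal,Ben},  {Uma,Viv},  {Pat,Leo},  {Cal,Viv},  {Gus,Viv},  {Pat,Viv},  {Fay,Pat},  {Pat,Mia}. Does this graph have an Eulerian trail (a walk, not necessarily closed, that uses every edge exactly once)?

Degrees: Ben:1, Ola:2, Viv:4, Leo:1, Fay:3, Ned:1, Uma:2, Mia:1, Gus:2, Cal:3, Pat:6
Odd-degree vertices: Ben, Leo, Fay, Ned, Mia, Cal (6 total).
With 6 odd-degree vertices (more than two), no single trail can use every edge.

No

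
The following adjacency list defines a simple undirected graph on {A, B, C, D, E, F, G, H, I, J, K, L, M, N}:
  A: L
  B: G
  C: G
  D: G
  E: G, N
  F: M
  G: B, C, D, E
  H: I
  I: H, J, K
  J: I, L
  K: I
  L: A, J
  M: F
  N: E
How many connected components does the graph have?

3

Component: {F, M}
Component: {A, H, I, J, K, L}
Component: {B, C, D, E, G, N}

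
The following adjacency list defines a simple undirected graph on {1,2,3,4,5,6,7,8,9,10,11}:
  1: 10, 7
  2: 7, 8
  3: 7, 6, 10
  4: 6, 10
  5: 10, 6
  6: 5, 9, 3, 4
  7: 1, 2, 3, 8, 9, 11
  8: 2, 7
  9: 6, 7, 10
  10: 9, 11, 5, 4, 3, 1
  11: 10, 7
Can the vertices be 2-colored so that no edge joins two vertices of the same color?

2-8-7-2 is an odd cycle (length 3), and a bipartite graph can contain only even cycles.

No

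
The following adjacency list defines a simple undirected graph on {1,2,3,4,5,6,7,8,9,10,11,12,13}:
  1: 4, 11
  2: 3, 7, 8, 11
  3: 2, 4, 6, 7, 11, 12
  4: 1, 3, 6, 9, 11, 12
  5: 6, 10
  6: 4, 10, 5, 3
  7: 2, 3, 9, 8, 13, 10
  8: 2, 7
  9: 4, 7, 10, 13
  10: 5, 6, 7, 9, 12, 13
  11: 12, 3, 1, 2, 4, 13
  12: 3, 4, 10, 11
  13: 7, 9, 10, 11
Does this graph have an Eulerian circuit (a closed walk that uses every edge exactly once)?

Yes

Degrees: 1:2, 2:4, 3:6, 4:6, 5:2, 6:4, 7:6, 8:2, 9:4, 10:6, 11:6, 12:4, 13:4
Every vertex has even degree and the edges form a single connected piece, so an Eulerian circuit exists.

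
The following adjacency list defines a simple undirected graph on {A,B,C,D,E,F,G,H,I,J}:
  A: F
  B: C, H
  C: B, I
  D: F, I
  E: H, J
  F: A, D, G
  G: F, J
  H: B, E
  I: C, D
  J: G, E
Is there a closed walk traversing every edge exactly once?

Degrees: A:1, B:2, C:2, D:2, E:2, F:3, G:2, H:2, I:2, J:2
Vertices with odd degree: A, F. An Eulerian circuit requires all degrees even.

No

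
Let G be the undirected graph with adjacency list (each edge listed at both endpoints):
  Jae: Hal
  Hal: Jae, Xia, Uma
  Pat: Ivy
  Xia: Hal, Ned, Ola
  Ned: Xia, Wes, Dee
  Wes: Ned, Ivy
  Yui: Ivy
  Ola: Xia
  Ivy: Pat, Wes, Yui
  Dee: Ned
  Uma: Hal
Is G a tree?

Yes

The graph has 11 vertices and 10 edges.
Connected and |E| = |V| - 1, which characterizes a tree.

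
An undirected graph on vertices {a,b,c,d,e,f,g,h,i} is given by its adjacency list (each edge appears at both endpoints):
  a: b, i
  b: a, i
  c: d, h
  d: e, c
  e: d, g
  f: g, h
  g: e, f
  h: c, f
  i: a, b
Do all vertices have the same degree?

Degrees: a:2, b:2, c:2, d:2, e:2, f:2, g:2, h:2, i:2
Every vertex has degree 2, so the graph is 2-regular.

Yes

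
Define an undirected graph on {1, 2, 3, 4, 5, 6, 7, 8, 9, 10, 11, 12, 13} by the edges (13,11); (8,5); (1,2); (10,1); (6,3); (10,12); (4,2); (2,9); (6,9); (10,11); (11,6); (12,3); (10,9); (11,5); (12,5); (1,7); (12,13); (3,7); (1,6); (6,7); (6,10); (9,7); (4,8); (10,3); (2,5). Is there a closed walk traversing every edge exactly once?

Yes

Degrees: 1:4, 2:4, 3:4, 4:2, 5:4, 6:6, 7:4, 8:2, 9:4, 10:6, 11:4, 12:4, 13:2
All degrees are even and the non-isolated vertices are connected — an Eulerian circuit exists.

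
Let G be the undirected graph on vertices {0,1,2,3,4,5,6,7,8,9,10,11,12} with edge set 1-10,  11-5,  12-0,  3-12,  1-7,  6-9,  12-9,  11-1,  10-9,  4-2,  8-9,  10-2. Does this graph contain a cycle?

No

|V| = 13, |E| = 12, number of components = 1.
A forest on 13 vertices with 1 component has exactly 12 edges, which matches — so no cycle.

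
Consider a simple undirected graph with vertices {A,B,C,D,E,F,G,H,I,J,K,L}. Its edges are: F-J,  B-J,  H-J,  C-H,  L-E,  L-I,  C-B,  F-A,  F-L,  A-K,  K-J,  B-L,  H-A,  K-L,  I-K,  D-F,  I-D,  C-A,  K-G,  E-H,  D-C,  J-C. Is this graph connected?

Yes

A breadth-first search from A visits A, K, F, C, H, J, G, I, L, D, B, E — all 12 vertices — so the graph is connected.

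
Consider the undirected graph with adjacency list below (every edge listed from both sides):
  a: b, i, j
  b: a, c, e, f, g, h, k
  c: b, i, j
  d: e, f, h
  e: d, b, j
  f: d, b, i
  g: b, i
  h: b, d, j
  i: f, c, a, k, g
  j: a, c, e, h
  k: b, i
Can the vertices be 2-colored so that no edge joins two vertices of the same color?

Partition the vertices as {b, d, i, j} vs {a, c, e, f, g, h, k}. Each listed edge has one endpoint in each part, so the graph is bipartite.

Yes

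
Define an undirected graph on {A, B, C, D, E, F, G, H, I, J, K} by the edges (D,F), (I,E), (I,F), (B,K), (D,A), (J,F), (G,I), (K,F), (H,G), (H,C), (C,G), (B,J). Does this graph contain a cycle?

Yes

The graph has 11 vertices, 12 edges, and 1 connected component.
Since 12 > 11 - 1, a cycle must exist; for instance G-H-C-G.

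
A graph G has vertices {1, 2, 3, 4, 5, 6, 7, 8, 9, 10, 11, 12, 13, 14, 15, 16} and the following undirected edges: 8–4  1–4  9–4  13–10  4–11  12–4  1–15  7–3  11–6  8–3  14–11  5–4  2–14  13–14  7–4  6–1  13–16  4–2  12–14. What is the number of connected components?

1

Component: {1, 2, 3, 4, 5, 6, 7, 8, 9, 10, 11, 12, 13, 14, 15, 16}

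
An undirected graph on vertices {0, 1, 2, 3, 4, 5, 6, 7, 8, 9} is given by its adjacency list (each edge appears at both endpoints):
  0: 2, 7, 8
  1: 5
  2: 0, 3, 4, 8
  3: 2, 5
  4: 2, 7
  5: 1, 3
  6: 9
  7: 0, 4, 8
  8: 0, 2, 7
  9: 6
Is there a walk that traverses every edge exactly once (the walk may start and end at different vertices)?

Degrees: 0:3, 1:1, 2:4, 3:2, 4:2, 5:2, 6:1, 7:3, 8:3, 9:1
Odd-degree vertices: 0, 1, 6, 7, 8, 9 (6 total).
With 6 odd-degree vertices (more than two), no single trail can use every edge.

No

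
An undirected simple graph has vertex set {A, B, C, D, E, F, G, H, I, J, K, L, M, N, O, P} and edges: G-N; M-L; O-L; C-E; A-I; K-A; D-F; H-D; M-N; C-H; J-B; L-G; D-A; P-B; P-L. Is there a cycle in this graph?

Yes

The graph has 16 vertices, 15 edges, and 2 connected components.
Since 15 > 16 - 2, a cycle must exist; for instance L-G-N-M-L.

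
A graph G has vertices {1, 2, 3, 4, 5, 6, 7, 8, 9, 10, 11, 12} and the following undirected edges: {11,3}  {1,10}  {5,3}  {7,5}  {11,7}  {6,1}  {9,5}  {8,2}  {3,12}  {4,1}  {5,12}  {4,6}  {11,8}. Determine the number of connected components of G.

Component: {1, 4, 6, 10}
Component: {2, 3, 5, 7, 8, 9, 11, 12}

2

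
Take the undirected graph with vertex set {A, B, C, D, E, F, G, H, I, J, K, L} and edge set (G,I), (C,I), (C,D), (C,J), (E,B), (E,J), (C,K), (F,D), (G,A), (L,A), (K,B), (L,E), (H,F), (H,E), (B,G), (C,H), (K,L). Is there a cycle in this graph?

Yes

The graph has 12 vertices, 17 edges, and 1 connected component.
One cycle is H-C-D-F-H.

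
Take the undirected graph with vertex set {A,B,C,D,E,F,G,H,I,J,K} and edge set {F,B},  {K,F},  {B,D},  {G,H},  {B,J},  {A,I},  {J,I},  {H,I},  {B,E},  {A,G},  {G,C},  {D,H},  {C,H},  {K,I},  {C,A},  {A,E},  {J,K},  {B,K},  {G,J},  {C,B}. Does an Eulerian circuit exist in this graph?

Yes

Degrees: A:4, B:6, C:4, D:2, E:2, F:2, G:4, H:4, I:4, J:4, K:4
All degrees are even and the non-isolated vertices are connected — an Eulerian circuit exists.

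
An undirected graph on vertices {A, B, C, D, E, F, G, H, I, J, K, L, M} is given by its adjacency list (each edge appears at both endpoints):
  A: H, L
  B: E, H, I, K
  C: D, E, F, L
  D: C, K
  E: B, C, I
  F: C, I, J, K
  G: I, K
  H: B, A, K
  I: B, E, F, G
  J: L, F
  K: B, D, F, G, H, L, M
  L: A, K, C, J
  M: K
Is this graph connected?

Starting from A and exploring outward reaches every vertex (A, L, H, K, J, C, B, G, M, D, F, E, I); the graph is connected.

Yes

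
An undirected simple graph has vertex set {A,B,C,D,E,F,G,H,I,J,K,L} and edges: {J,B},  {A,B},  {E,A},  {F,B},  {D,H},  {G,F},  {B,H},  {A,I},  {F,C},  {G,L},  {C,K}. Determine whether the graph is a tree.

Yes

The graph has 12 vertices and 11 edges.
It is connected with exactly 11 edges, hence acyclic — it is a tree.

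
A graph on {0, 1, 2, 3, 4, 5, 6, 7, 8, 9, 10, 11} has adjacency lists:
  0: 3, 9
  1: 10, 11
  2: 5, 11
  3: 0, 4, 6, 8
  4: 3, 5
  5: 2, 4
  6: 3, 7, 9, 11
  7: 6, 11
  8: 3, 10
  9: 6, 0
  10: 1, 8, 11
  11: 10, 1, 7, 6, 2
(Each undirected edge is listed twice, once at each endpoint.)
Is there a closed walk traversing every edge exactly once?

Degrees: 0:2, 1:2, 2:2, 3:4, 4:2, 5:2, 6:4, 7:2, 8:2, 9:2, 10:3, 11:5
10, 11 have odd degree; an Eulerian circuit needs every degree to be even, so none exists.

No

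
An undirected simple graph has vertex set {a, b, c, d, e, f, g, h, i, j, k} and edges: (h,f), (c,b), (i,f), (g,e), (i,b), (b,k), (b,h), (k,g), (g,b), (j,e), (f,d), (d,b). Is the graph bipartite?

b-g-k-b is an odd cycle (length 3), and a bipartite graph can contain only even cycles.

No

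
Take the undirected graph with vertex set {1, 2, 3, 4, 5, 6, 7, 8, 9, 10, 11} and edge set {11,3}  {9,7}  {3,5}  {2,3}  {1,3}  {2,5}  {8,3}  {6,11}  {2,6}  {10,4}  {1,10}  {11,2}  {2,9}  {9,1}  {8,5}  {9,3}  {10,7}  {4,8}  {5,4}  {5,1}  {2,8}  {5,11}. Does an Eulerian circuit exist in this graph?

No

Degrees: 1:4, 2:6, 3:6, 4:3, 5:6, 6:2, 7:2, 8:4, 9:4, 10:3, 11:4
Vertices with odd degree: 4, 10. An Eulerian circuit requires all degrees even.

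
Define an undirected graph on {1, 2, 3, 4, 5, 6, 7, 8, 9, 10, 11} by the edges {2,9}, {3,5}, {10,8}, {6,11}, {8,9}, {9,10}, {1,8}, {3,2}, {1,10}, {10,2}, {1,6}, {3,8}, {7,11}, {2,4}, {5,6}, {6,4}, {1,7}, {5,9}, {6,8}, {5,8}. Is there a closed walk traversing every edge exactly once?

No

Degrees: 1:4, 2:4, 3:3, 4:2, 5:4, 6:5, 7:2, 8:6, 9:4, 10:4, 11:2
Vertices with odd degree: 3, 6. An Eulerian circuit requires all degrees even.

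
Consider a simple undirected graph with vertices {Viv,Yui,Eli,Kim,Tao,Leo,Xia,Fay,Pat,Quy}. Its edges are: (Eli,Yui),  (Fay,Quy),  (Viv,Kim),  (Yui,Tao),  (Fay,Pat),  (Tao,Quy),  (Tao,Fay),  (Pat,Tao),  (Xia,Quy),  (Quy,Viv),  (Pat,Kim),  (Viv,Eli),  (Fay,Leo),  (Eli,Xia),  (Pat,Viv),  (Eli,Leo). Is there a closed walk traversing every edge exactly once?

Degrees: Viv:4, Yui:2, Eli:4, Kim:2, Tao:4, Leo:2, Xia:2, Fay:4, Pat:4, Quy:4
All degrees are even and the non-isolated vertices are connected — an Eulerian circuit exists.

Yes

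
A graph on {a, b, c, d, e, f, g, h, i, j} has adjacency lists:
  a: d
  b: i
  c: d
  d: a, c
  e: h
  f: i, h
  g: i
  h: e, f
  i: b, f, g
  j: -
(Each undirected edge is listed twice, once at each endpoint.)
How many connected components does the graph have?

Component: {j}
Component: {a, c, d}
Component: {b, e, f, g, h, i}

3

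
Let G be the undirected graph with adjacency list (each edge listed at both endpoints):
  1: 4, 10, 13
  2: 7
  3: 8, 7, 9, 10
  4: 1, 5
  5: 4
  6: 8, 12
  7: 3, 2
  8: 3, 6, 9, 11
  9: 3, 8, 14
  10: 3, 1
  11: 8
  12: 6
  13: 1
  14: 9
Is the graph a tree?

|V| = 14, |E| = 14.
A tree on 14 vertices has exactly 13 edges; this graph has 14, so it contains a cycle and is not a tree.

No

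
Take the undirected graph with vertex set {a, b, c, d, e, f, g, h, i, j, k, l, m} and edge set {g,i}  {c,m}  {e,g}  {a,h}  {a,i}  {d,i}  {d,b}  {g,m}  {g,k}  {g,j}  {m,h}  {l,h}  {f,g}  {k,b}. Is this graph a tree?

No

The graph has 13 vertices and 14 edges.
A tree on 13 vertices has exactly 12 edges; this graph has 14, so it contains a cycle and is not a tree.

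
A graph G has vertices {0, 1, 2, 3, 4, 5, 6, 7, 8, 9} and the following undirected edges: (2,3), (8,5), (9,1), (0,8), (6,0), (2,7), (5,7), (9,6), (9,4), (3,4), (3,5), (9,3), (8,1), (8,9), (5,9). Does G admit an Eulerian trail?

Degrees: 0:2, 1:2, 2:2, 3:4, 4:2, 5:4, 6:2, 7:2, 8:4, 9:6
Odd-degree vertices: none (0 total).
With 0 odd-degree vertices and all edges in one connected piece, an Eulerian trail exists.

Yes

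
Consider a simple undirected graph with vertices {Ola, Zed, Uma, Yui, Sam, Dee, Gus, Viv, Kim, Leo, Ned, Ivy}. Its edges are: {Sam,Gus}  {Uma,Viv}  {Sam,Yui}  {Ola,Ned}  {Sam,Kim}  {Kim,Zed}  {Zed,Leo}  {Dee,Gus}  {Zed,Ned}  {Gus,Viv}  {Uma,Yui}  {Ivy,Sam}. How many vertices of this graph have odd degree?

6

Degrees: Ola:1, Zed:3, Uma:2, Yui:2, Sam:4, Dee:1, Gus:3, Viv:2, Kim:2, Leo:1, Ned:2, Ivy:1
Odd-degree vertices: Ola, Zed, Dee, Gus, Leo, Ivy.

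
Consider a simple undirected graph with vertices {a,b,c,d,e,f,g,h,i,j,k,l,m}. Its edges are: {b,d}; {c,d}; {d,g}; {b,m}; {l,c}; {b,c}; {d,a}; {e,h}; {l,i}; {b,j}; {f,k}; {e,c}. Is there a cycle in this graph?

Yes

The graph has 13 vertices, 12 edges, and 2 connected components.
One cycle is d-b-c-d.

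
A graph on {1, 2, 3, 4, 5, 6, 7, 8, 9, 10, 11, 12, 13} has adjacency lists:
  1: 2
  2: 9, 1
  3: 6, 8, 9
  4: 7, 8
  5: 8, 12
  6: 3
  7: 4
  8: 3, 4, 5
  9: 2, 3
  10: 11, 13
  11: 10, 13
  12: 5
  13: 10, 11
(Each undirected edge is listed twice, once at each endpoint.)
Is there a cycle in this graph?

Yes

The graph has 13 vertices, 12 edges, and 2 connected components.
Since 12 > 13 - 2, a cycle must exist; for instance 10-11-13-10.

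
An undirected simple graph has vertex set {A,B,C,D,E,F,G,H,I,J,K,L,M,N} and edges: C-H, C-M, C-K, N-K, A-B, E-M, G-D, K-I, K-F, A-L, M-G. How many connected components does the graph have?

Component: {J}
Component: {A, B, L}
Component: {C, D, E, F, G, H, I, K, M, N}

3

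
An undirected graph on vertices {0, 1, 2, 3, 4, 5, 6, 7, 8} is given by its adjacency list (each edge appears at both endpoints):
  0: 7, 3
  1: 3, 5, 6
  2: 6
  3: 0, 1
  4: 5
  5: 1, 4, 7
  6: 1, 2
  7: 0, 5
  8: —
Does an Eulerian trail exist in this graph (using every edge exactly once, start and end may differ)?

Degrees: 0:2, 1:3, 2:1, 3:2, 4:1, 5:3, 6:2, 7:2, 8:0
Odd-degree vertices: 1, 2, 4, 5 (4 total).
With 4 odd-degree vertices (more than two), no single trail can use every edge.

No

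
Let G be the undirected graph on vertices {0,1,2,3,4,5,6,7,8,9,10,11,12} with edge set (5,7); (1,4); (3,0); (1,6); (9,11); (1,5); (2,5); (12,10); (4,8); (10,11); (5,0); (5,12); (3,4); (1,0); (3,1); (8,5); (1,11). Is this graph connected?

Yes

Starting from 0 and exploring outward reaches every vertex (0, 5, 3, 1, 8, 12, 2, 7, 4, 6, 11, 10, 9); the graph is connected.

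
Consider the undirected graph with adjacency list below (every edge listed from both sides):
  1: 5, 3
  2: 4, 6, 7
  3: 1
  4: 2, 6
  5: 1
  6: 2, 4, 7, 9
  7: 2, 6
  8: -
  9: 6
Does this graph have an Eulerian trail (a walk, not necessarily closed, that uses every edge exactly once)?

No

Degrees: 1:2, 2:3, 3:1, 4:2, 5:1, 6:4, 7:2, 8:0, 9:1
Odd-degree vertices: 2, 3, 5, 9 (4 total).
An Eulerian trail requires 0 or 2 odd-degree vertices; here there are 4.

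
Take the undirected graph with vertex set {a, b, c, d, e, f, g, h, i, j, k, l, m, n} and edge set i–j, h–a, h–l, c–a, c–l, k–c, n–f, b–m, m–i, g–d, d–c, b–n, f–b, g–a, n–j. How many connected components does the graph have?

Component: {e}
Component: {b, f, i, j, m, n}
Component: {a, c, d, g, h, k, l}

3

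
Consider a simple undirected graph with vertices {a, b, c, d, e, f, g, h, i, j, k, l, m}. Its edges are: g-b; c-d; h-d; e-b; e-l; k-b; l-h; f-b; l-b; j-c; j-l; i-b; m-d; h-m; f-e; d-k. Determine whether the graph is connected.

No

Component: {a}
Component: {b, c, d, e, f, g, h, i, j, k, l, m}
There are 2 separate components, so the graph is not connected.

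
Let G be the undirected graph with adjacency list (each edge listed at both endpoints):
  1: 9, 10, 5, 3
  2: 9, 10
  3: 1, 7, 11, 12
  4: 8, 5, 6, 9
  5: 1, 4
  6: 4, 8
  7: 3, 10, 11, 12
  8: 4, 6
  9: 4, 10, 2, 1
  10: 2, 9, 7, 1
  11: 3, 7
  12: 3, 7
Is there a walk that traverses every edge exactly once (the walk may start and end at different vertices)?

Degrees: 1:4, 2:2, 3:4, 4:4, 5:2, 6:2, 7:4, 8:2, 9:4, 10:4, 11:2, 12:2
Odd-degree vertices: none (0 total).
With 0 odd-degree vertices and all edges in one connected piece, an Eulerian trail exists.

Yes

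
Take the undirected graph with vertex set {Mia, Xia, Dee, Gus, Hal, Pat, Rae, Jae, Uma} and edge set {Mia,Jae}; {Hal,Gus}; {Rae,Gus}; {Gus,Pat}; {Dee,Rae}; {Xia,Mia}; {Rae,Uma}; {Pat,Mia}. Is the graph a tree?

Yes

The graph has 9 vertices and 8 edges.
Connected and |E| = |V| - 1, which characterizes a tree.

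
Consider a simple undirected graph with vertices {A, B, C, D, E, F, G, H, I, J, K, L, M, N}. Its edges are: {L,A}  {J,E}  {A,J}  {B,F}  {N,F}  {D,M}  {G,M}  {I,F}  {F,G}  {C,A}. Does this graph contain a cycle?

No

The graph has 14 vertices, 10 edges, and 4 connected components.
A forest on 14 vertices with 4 components has exactly 10 edges, which matches — so no cycle.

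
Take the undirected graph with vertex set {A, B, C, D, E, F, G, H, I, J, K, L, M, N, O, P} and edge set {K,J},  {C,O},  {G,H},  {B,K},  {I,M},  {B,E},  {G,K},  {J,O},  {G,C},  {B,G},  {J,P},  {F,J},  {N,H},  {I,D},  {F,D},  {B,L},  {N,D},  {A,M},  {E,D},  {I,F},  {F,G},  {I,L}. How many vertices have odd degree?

Degrees: A:1, B:4, C:2, D:4, E:2, F:4, G:5, H:2, I:4, J:4, K:3, L:2, M:2, N:2, O:2, P:1
Odd-degree vertices: A, G, K, P.

4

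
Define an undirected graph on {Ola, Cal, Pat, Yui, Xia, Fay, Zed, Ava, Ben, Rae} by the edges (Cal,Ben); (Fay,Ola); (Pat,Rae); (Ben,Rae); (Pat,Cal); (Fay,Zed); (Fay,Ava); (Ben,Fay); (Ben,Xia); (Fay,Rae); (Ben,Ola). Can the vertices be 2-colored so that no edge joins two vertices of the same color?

Ben-Fay-Rae-Ben is an odd cycle (length 3), and a bipartite graph can contain only even cycles.

No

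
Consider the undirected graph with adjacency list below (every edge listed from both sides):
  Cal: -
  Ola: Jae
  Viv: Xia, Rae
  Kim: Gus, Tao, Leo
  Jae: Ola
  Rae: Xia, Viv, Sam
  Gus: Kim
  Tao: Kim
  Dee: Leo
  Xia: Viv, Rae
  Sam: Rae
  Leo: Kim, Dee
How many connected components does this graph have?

4

Component: {Cal}
Component: {Ola, Jae}
Component: {Viv, Rae, Xia, Sam}
Component: {Kim, Gus, Tao, Dee, Leo}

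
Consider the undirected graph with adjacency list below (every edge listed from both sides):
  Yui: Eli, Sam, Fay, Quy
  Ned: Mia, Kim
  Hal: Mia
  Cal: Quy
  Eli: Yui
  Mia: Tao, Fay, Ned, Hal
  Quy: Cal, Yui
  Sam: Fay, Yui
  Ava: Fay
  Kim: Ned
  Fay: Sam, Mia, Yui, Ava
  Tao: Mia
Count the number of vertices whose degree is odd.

6

Degrees: Yui:4, Ned:2, Hal:1, Cal:1, Eli:1, Mia:4, Quy:2, Sam:2, Ava:1, Kim:1, Fay:4, Tao:1
Odd-degree vertices: Hal, Cal, Eli, Ava, Kim, Tao.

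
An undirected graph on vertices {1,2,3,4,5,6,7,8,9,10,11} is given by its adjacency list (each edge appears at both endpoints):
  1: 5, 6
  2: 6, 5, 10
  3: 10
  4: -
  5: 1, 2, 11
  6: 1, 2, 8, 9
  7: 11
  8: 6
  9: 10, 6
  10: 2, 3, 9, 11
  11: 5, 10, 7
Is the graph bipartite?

Yes

Color {4, 5, 6, 7, 10} black and {1, 2, 3, 8, 9, 11} white. No edge joins two same-colored vertices, so the graph is bipartite.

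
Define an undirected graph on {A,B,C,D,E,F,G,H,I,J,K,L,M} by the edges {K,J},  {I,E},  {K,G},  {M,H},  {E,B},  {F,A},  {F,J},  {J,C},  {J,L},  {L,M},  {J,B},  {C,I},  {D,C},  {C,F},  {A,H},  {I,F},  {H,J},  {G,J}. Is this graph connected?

Yes

Starting from A and exploring outward reaches every vertex (A, F, H, J, I, C, M, L, B, K, G, E, D); the graph is connected.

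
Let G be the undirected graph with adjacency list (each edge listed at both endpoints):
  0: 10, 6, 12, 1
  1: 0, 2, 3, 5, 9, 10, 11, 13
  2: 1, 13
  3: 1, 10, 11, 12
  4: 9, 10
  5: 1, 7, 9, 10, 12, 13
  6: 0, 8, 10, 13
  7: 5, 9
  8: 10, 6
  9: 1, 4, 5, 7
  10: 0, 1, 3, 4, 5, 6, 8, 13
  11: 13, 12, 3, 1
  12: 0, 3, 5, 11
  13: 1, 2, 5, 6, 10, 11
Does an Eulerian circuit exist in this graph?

Degrees: 0:4, 1:8, 2:2, 3:4, 4:2, 5:6, 6:4, 7:2, 8:2, 9:4, 10:8, 11:4, 12:4, 13:6
Every vertex has even degree and the edges form a single connected piece, so an Eulerian circuit exists.

Yes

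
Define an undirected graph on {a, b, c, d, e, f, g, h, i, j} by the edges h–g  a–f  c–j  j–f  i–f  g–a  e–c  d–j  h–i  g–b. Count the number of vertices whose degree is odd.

Degrees: a:2, b:1, c:2, d:1, e:1, f:3, g:3, h:2, i:2, j:3
Odd-degree vertices: b, d, e, f, g, j.

6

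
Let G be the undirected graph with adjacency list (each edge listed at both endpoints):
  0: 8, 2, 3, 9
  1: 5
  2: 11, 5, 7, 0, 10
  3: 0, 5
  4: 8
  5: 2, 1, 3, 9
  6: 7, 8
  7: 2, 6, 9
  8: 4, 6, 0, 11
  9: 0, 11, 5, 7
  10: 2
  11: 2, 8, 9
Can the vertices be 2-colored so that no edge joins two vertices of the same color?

8-6-7-2-11-8 is an odd cycle (length 5), and a bipartite graph can contain only even cycles.

No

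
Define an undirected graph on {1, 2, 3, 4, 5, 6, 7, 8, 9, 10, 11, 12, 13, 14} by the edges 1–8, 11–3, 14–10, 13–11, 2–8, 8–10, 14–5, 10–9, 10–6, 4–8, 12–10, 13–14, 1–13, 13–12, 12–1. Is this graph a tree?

No

The graph has 14 vertices and 15 edges.
It splits into 2 components, so it cannot be a tree.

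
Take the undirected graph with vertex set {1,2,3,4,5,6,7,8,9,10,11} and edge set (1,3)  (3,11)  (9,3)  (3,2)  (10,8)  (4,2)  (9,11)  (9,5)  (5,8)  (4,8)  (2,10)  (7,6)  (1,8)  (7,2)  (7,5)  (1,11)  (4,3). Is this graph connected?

Yes

A breadth-first search from 1 visits 1, 8, 3, 11, 10, 5, 4, 2, 9, 7, 6 — all 11 vertices — so the graph is connected.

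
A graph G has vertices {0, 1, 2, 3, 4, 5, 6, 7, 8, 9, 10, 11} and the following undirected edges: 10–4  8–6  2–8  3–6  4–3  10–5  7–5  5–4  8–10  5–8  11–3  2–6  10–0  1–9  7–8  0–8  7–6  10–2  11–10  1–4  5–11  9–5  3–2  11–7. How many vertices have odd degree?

0

Degrees: 0:2, 1:2, 2:4, 3:4, 4:4, 5:6, 6:4, 7:4, 8:6, 9:2, 10:6, 11:4
Odd-degree vertices: none.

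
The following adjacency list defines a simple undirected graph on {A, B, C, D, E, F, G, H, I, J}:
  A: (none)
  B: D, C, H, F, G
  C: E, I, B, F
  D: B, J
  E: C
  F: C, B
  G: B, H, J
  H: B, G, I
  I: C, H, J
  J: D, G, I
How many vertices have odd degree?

Degrees: A:0, B:5, C:4, D:2, E:1, F:2, G:3, H:3, I:3, J:3
Odd-degree vertices: B, E, G, H, I, J.

6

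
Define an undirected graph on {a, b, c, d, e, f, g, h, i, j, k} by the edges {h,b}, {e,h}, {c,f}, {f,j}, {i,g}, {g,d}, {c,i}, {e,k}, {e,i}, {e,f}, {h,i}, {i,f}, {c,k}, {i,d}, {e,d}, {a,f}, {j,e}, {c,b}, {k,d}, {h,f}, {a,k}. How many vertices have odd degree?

0

Degrees: a:2, b:2, c:4, d:4, e:6, f:6, g:2, h:4, i:6, j:2, k:4
Odd-degree vertices: none.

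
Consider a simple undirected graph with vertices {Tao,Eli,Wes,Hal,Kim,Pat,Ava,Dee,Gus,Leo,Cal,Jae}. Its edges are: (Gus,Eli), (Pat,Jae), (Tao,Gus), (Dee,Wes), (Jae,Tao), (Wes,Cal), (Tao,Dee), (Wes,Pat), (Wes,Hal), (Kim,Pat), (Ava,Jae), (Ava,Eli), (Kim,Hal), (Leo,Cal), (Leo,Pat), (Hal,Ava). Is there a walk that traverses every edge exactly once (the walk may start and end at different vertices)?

Degrees: Tao:3, Eli:2, Wes:4, Hal:3, Kim:2, Pat:4, Ava:3, Dee:2, Gus:2, Leo:2, Cal:2, Jae:3
Odd-degree vertices: Tao, Hal, Ava, Jae (4 total).
An Eulerian trail requires 0 or 2 odd-degree vertices; here there are 4.

No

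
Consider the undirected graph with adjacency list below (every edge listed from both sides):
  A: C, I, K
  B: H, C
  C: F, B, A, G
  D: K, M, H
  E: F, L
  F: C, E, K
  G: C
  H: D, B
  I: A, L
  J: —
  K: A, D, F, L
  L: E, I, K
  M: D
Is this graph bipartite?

Color {C, E, H, I, J, K, M} black and {A, B, D, F, G, L} white. No edge joins two same-colored vertices, so the graph is bipartite.

Yes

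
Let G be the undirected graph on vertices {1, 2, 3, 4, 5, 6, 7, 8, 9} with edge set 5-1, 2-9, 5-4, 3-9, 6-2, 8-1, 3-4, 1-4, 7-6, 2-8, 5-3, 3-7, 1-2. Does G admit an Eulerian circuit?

No

Degrees: 1:4, 2:4, 3:4, 4:3, 5:3, 6:2, 7:2, 8:2, 9:2
Vertices with odd degree: 4, 5. An Eulerian circuit requires all degrees even.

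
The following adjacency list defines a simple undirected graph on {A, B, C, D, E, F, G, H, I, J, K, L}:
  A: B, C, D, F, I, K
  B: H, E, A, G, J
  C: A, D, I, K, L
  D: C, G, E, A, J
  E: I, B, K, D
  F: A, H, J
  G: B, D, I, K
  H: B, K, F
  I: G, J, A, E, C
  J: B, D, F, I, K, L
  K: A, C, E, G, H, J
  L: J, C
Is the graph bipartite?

No

The cycle I-A-C-I has length 3, which is odd, so the graph is not bipartite.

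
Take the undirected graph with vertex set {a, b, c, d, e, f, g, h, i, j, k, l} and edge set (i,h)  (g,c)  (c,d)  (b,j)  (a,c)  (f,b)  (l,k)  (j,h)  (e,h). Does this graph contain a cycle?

No

|V| = 12, |E| = 9, number of components = 3.
Since 9 = 12 - 3, the graph is a forest and contains no cycle.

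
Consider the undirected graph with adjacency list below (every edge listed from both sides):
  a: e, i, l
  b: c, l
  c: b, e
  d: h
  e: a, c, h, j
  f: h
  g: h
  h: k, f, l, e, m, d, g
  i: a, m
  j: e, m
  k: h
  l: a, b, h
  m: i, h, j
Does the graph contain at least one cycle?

|V| = 13, |E| = 16, number of components = 1.
Since 16 > 13 - 1, a cycle must exist; for instance l-h-e-c-b-l.

Yes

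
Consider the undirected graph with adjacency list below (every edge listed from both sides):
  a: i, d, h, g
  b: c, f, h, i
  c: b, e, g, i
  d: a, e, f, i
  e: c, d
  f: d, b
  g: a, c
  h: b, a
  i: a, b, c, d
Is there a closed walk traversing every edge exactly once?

Degrees: a:4, b:4, c:4, d:4, e:2, f:2, g:2, h:2, i:4
All degrees are even and the non-isolated vertices are connected — an Eulerian circuit exists.

Yes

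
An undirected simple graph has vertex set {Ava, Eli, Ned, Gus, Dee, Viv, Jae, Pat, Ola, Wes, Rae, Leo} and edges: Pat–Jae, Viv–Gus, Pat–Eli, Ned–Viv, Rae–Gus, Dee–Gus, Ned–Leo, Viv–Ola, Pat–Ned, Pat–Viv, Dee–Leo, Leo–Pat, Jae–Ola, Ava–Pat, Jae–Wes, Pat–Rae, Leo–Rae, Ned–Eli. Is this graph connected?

Yes

A breadth-first search from Ava visits Ava, Pat, Rae, Ned, Jae, Eli, Viv, Leo, Gus, Wes, Ola, Dee — all 12 vertices — so the graph is connected.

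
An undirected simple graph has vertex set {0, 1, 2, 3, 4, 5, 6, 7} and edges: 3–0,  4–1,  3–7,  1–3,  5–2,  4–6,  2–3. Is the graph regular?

No

Degrees: 0:1, 1:2, 2:2, 3:4, 4:2, 5:1, 6:1, 7:1
Degrees are not all equal (e.g. deg(0)=1 but deg(3)=4); not regular.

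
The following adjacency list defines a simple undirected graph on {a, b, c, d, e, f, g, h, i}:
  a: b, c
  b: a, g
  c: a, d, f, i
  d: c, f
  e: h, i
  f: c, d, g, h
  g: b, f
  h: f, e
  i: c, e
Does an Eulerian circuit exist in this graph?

Degrees: a:2, b:2, c:4, d:2, e:2, f:4, g:2, h:2, i:2
All degrees are even and the non-isolated vertices are connected — an Eulerian circuit exists.

Yes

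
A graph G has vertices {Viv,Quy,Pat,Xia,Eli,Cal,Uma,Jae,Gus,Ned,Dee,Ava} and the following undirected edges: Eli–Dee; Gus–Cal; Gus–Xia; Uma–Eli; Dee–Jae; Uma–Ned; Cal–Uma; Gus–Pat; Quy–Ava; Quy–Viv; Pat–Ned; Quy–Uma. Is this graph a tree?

|V| = 12, |E| = 12.
Connected but with 12 > 11 edges, so it has a cycle and is not a tree.

No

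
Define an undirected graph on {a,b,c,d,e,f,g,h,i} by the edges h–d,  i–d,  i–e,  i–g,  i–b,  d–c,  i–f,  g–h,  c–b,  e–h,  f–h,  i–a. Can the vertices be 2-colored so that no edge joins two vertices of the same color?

Yes

A valid 2-coloring puts {c, h, i} on one side and {a, b, d, e, f, g} on the other; every edge crosses between the two sides.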